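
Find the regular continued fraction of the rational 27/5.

Run the Euclidean algorithm on 27 and 5; the successive quotients are the partial quotients a_0, a_1, ... (each step inverts the fractional part left over by the previous one):
  27 = 5*5 + 2, so a_0 = 5.
  5 = 2*2 + 1, so a_1 = 2.
  2 = 2*1 + 0, so a_2 = 2.
The remainder reaches 0 after 3 divisions, so the expansion has 3 partial quotients, read off in order.

[5; 2, 2]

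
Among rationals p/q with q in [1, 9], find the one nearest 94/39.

Expand x = 94/39 as a continued fraction with the Euclidean algorithm:
  94 = 2*39 + 16, so a_0 = 2.
  39 = 2*16 + 7, so a_1 = 2.
  16 = 2*7 + 2, so a_2 = 2.
  7 = 3*2 + 1, so a_3 = 3.
  2 = 2*1 + 0, so a_4 = 2.
so x = [2; 2, 2, 3, 2].
Convergents (p_i = a_i*p_{i-1} + p_{i-2}, q_i = a_i*q_{i-1} + q_{i-2} with p_{-2}=0, p_{-1}=1, q_{-2}=1, q_{-1}=0), until the denominator exceeds 9:
  i=0: a_0=2, p_0 = 2*1 + 0 = 2, q_0 = 2*0 + 1 = 1.
  i=1: a_1=2, p_1 = 2*2 + 1 = 5, q_1 = 2*1 + 0 = 2.
  i=2: a_2=2, p_2 = 2*5 + 2 = 12, q_2 = 2*2 + 1 = 5.
  i=3: a_3=3, p_3 = 3*12 + 5 = 41, q_3 = 3*5 + 2 = 17.
q_3 = 17 > 9, so the last convergent with denominator <= 9 is p_2/q_2 = 12/5.
The closest fraction with denominator <= 9 is either p_2/q_2 or the intermediate fraction (k*p_2 + p_1)/(k*q_2 + q_1) with the largest k >= 1 whose denominator stays <= 9; these approach x as k grows, and every other convergent or intermediate fraction in range is farther away.
Largest k: floor((9 - q_1)/q_2) = floor((9 - 2)/5) = 1.
That gives (1*12 + 5)/(1*5 + 2) = 17/7.
Compare the errors: |x - 12/5| = |94*5 - 12*39|/(39*5) = 2/195, and |x - 17/7| = |94*7 - 17*39|/(39*7) = 5/273.
Cross-multiplying, 2*273 = 546 < 975 = 5*195, so 2/195 is smaller: the convergent 12/5 is closer to x than 17/7.

12/5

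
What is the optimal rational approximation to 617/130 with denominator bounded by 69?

Expand x = 617/130 as a continued fraction with the Euclidean algorithm:
  617 = 4*130 + 97, so a_0 = 4.
  130 = 1*97 + 33, so a_1 = 1.
  97 = 2*33 + 31, so a_2 = 2.
  33 = 1*31 + 2, so a_3 = 1.
  31 = 15*2 + 1, so a_4 = 15.
  2 = 2*1 + 0, so a_5 = 2.
so x = [4; 1, 2, 1, 15, 2].
Convergents (p_i = a_i*p_{i-1} + p_{i-2}, q_i = a_i*q_{i-1} + q_{i-2} with p_{-2}=0, p_{-1}=1, q_{-2}=1, q_{-1}=0), until the denominator exceeds 69:
  i=0: a_0=4, p_0 = 4*1 + 0 = 4, q_0 = 4*0 + 1 = 1.
  i=1: a_1=1, p_1 = 1*4 + 1 = 5, q_1 = 1*1 + 0 = 1.
  i=2: a_2=2, p_2 = 2*5 + 4 = 14, q_2 = 2*1 + 1 = 3.
  i=3: a_3=1, p_3 = 1*14 + 5 = 19, q_3 = 1*3 + 1 = 4.
  i=4: a_4=15, p_4 = 15*19 + 14 = 299, q_4 = 15*4 + 3 = 63.
  i=5: a_5=2, p_5 = 2*299 + 19 = 617, q_5 = 2*63 + 4 = 130.
q_5 = 130 > 69, so the last convergent with denominator <= 69 is p_4/q_4 = 299/63.
The closest fraction with denominator <= 69 is either p_4/q_4 or the intermediate fraction (k*p_4 + p_3)/(k*q_4 + q_3) with the largest k >= 1 whose denominator stays <= 69; these approach x as k grows, and every other convergent or intermediate fraction in range is farther away.
Largest k: floor((69 - q_3)/q_4) = floor((69 - 4)/63) = 1.
That gives (1*299 + 19)/(1*63 + 4) = 318/67.
Compare the errors: |x - 299/63| = |617*63 - 299*130|/(130*63) = 1/8190, and |x - 318/67| = |617*67 - 318*130|/(130*67) = 1/8710.
Cross-multiplying, 1*8190 = 8190 < 8710 = 1*8710, so 1/8710 is smaller: the intermediate fraction 318/67 is closer to x than 299/63.

318/67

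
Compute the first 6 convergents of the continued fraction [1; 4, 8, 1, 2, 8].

1/1, 5/4, 41/33, 46/37, 133/107, 1110/893

Using the convergent recurrence p_i = a_i*p_{i-1} + p_{i-2}, q_i = a_i*q_{i-1} + q_{i-2} with p_{-2}=0, p_{-1}=1, q_{-2}=1, q_{-1}=0:
  i=0: a_0=1, p_0 = 1*1 + 0 = 1, q_0 = 1*0 + 1 = 1.
  i=1: a_1=4, p_1 = 4*1 + 1 = 5, q_1 = 4*1 + 0 = 4.
  i=2: a_2=8, p_2 = 8*5 + 1 = 41, q_2 = 8*4 + 1 = 33.
  i=3: a_3=1, p_3 = 1*41 + 5 = 46, q_3 = 1*33 + 4 = 37.
  i=4: a_4=2, p_4 = 2*46 + 41 = 133, q_4 = 2*37 + 33 = 107.
  i=5: a_5=8, p_5 = 8*133 + 46 = 1110, q_5 = 8*107 + 37 = 893.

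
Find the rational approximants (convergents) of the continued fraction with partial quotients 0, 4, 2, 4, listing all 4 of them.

0/1, 1/4, 2/9, 9/40

Using the convergent recurrence p_i = a_i*p_{i-1} + p_{i-2}, q_i = a_i*q_{i-1} + q_{i-2} with p_{-2}=0, p_{-1}=1, q_{-2}=1, q_{-1}=0:
  i=0: a_0=0, p_0 = 0*1 + 0 = 0, q_0 = 0*0 + 1 = 1.
  i=1: a_1=4, p_1 = 4*0 + 1 = 1, q_1 = 4*1 + 0 = 4.
  i=2: a_2=2, p_2 = 2*1 + 0 = 2, q_2 = 2*4 + 1 = 9.
  i=3: a_3=4, p_3 = 4*2 + 1 = 9, q_3 = 4*9 + 4 = 40.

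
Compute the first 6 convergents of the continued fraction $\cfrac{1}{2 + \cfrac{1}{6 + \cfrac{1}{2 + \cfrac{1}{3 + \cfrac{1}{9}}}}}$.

Using the convergent recurrence p_i = a_i*p_{i-1} + p_{i-2}, q_i = a_i*q_{i-1} + q_{i-2} with p_{-2}=0, p_{-1}=1, q_{-2}=1, q_{-1}=0:
  i=0: a_0=0, p_0 = 0*1 + 0 = 0, q_0 = 0*0 + 1 = 1.
  i=1: a_1=2, p_1 = 2*0 + 1 = 1, q_1 = 2*1 + 0 = 2.
  i=2: a_2=6, p_2 = 6*1 + 0 = 6, q_2 = 6*2 + 1 = 13.
  i=3: a_3=2, p_3 = 2*6 + 1 = 13, q_3 = 2*13 + 2 = 28.
  i=4: a_4=3, p_4 = 3*13 + 6 = 45, q_4 = 3*28 + 13 = 97.
  i=5: a_5=9, p_5 = 9*45 + 13 = 418, q_5 = 9*97 + 28 = 901.

0/1, 1/2, 6/13, 13/28, 45/97, 418/901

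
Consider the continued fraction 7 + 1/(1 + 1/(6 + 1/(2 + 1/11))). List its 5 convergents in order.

7/1, 8/1, 55/7, 118/15, 1353/172

Using the convergent recurrence p_i = a_i*p_{i-1} + p_{i-2}, q_i = a_i*q_{i-1} + q_{i-2} with p_{-2}=0, p_{-1}=1, q_{-2}=1, q_{-1}=0:
  i=0: a_0=7, p_0 = 7*1 + 0 = 7, q_0 = 7*0 + 1 = 1.
  i=1: a_1=1, p_1 = 1*7 + 1 = 8, q_1 = 1*1 + 0 = 1.
  i=2: a_2=6, p_2 = 6*8 + 7 = 55, q_2 = 6*1 + 1 = 7.
  i=3: a_3=2, p_3 = 2*55 + 8 = 118, q_3 = 2*7 + 1 = 15.
  i=4: a_4=11, p_4 = 11*118 + 55 = 1353, q_4 = 11*15 + 7 = 172.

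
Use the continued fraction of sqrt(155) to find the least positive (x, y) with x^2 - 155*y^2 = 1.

(x, y) = (249, 20)

First expand sqrt(155) as a continued fraction. With x_i = (sqrt(155) + m_i)/d_i and (m_0, d_0) = (0, 1): a_0 = floor(sqrt(155)) = 12, since 12^2 = 144 <= 155 < 169 = 13^2.
Iterate m_{i+1} = d_i*a_i - m_i, d_{i+1} = (155 - m_{i+1}^2)/d_i, a_{i+1} = floor((a_0 + m_{i+1})/d_{i+1}):
  m_1 = 1*12 - 0 = 12, d_1 = (155 - 12^2)/1 = 11/1 = 11, a_1 = floor((12 + 12)/11) = 2.
  m_2 = 11*2 - 12 = 10, d_2 = (155 - 10^2)/11 = 55/11 = 5, a_2 = floor((12 + 10)/5) = 4.
  m_3 = 5*4 - 10 = 10, d_3 = (155 - 10^2)/5 = 55/5 = 11, a_3 = floor((12 + 10)/11) = 2.
  m_4 = 11*2 - 10 = 12, d_4 = (155 - 12^2)/11 = 11/11 = 1, a_4 = floor((12 + 12)/1) = 24.
  m_5 = 1*24 - 12 = 12, d_5 = (155 - 12^2)/1 = 11/1 = 11: (m_5, d_5) = (m_1, d_1) = (12, 11), so from here the quotients repeat a_1, ..., a_4; the period length is 4.
So sqrt(155) = [12; (2, 4, 2, 24)] with period length k = 4.
k is even, so the fundamental solution of x^2 - 155y^2 = 1 is (p_{k-1}, q_{k-1}) = (p_3, q_3); compute convergents through index 3.
Convergents (p_i = a_i*p_{i-1} + p_{i-2}, q_i = a_i*q_{i-1} + q_{i-2} with p_{-2}=0, p_{-1}=1, q_{-2}=1, q_{-1}=0):
  i=0: a_0=12, p_0 = 12*1 + 0 = 12, q_0 = 12*0 + 1 = 1.
  i=1: a_1=2, p_1 = 2*12 + 1 = 25, q_1 = 2*1 + 0 = 2.
  i=2: a_2=4, p_2 = 4*25 + 12 = 112, q_2 = 4*2 + 1 = 9.
  i=3: a_3=2, p_3 = 2*112 + 25 = 249, q_3 = 2*9 + 2 = 20.
Check: 249^2 - 155*20^2 = 62001 - 62000 = 1, so (x, y) = (249, 20) solves the equation, and by the theorem it is the least positive solution.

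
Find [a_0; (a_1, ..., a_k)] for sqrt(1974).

Write x_i = (sqrt(1974) + m_i)/d_i with (m_0, d_0) = (0, 1). a_0 = floor(sqrt(1974)) = 44, since 44^2 = 1936 <= 1974 < 2025 = 45^2.
Iterate m_{i+1} = d_i*a_i - m_i, d_{i+1} = (1974 - m_{i+1}^2)/d_i, a_{i+1} = floor((a_0 + m_{i+1})/d_{i+1}):
  m_1 = 1*44 - 0 = 44, d_1 = (1974 - 44^2)/1 = 38/1 = 38, a_1 = floor((44 + 44)/38) = 2.
  m_2 = 38*2 - 44 = 32, d_2 = (1974 - 32^2)/38 = 950/38 = 25, a_2 = floor((44 + 32)/25) = 3.
  m_3 = 25*3 - 32 = 43, d_3 = (1974 - 43^2)/25 = 125/25 = 5, a_3 = floor((44 + 43)/5) = 17.
  m_4 = 5*17 - 43 = 42, d_4 = (1974 - 42^2)/5 = 210/5 = 42, a_4 = floor((44 + 42)/42) = 2.
  m_5 = 42*2 - 42 = 42, d_5 = (1974 - 42^2)/42 = 210/42 = 5, a_5 = floor((44 + 42)/5) = 17.
  m_6 = 5*17 - 42 = 43, d_6 = (1974 - 43^2)/5 = 125/5 = 25, a_6 = floor((44 + 43)/25) = 3.
  m_7 = 25*3 - 43 = 32, d_7 = (1974 - 32^2)/25 = 950/25 = 38, a_7 = floor((44 + 32)/38) = 2.
  m_8 = 38*2 - 32 = 44, d_8 = (1974 - 44^2)/38 = 38/38 = 1, a_8 = floor((44 + 44)/1) = 88.
  m_9 = 1*88 - 44 = 44, d_9 = (1974 - 44^2)/1 = 38/1 = 38: (m_9, d_9) = (m_1, d_1) = (44, 38), so from here the quotients repeat a_1, ..., a_8; the period length is 8.
Hence the expansion of sqrt(1974) is a_0 = 44 followed by the repeating block 2, 3, 17, 2, 17, 3, 2, 88 (period 8).

[44; (2, 3, 17, 2, 17, 3, 2, 88)]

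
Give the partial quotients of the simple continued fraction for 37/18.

Run the Euclidean algorithm on 37 and 18; the successive quotients are the partial quotients a_0, a_1, ... (each step inverts the fractional part left over by the previous one):
  37 = 2*18 + 1, so a_0 = 2.
  18 = 18*1 + 0, so a_1 = 18.
The remainder reaches 0 after 2 divisions, so the expansion has 2 partial quotients, read off in order.

[2; 18]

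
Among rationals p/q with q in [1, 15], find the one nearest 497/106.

Expand x = 497/106 as a continued fraction with the Euclidean algorithm:
  497 = 4*106 + 73, so a_0 = 4.
  106 = 1*73 + 33, so a_1 = 1.
  73 = 2*33 + 7, so a_2 = 2.
  33 = 4*7 + 5, so a_3 = 4.
  7 = 1*5 + 2, so a_4 = 1.
  5 = 2*2 + 1, so a_5 = 2.
  2 = 2*1 + 0, so a_6 = 2.
so x = [4; 1, 2, 4, 1, 2, 2].
Convergents (p_i = a_i*p_{i-1} + p_{i-2}, q_i = a_i*q_{i-1} + q_{i-2} with p_{-2}=0, p_{-1}=1, q_{-2}=1, q_{-1}=0), until the denominator exceeds 15:
  i=0: a_0=4, p_0 = 4*1 + 0 = 4, q_0 = 4*0 + 1 = 1.
  i=1: a_1=1, p_1 = 1*4 + 1 = 5, q_1 = 1*1 + 0 = 1.
  i=2: a_2=2, p_2 = 2*5 + 4 = 14, q_2 = 2*1 + 1 = 3.
  i=3: a_3=4, p_3 = 4*14 + 5 = 61, q_3 = 4*3 + 1 = 13.
  i=4: a_4=1, p_4 = 1*61 + 14 = 75, q_4 = 1*13 + 3 = 16.
q_4 = 16 > 15, so the last convergent with denominator <= 15 is p_3/q_3 = 61/13.
The closest fraction with denominator <= 15 is either p_3/q_3 or the intermediate fraction (k*p_3 + p_2)/(k*q_3 + q_2) with the largest k >= 1 whose denominator stays <= 15; these approach x as k grows, and every other convergent or intermediate fraction in range is farther away.
Largest k: floor((15 - q_2)/q_3) = floor((15 - 3)/13) = 0.
Since k = 0, no intermediate fraction beyond p_3/q_3 has denominator <= 15, so the convergent 61/13 is the closest (its error is |497*13 - 61*106|/(106*13) = 5/1378).

61/13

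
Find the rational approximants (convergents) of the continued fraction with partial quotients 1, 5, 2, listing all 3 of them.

Using the convergent recurrence p_i = a_i*p_{i-1} + p_{i-2}, q_i = a_i*q_{i-1} + q_{i-2} with p_{-2}=0, p_{-1}=1, q_{-2}=1, q_{-1}=0:
  i=0: a_0=1, p_0 = 1*1 + 0 = 1, q_0 = 1*0 + 1 = 1.
  i=1: a_1=5, p_1 = 5*1 + 1 = 6, q_1 = 5*1 + 0 = 5.
  i=2: a_2=2, p_2 = 2*6 + 1 = 13, q_2 = 2*5 + 1 = 11.

1/1, 6/5, 13/11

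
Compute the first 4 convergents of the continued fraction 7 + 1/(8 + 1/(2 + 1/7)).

Using the convergent recurrence p_i = a_i*p_{i-1} + p_{i-2}, q_i = a_i*q_{i-1} + q_{i-2} with p_{-2}=0, p_{-1}=1, q_{-2}=1, q_{-1}=0:
  i=0: a_0=7, p_0 = 7*1 + 0 = 7, q_0 = 7*0 + 1 = 1.
  i=1: a_1=8, p_1 = 8*7 + 1 = 57, q_1 = 8*1 + 0 = 8.
  i=2: a_2=2, p_2 = 2*57 + 7 = 121, q_2 = 2*8 + 1 = 17.
  i=3: a_3=7, p_3 = 7*121 + 57 = 904, q_3 = 7*17 + 8 = 127.

7/1, 57/8, 121/17, 904/127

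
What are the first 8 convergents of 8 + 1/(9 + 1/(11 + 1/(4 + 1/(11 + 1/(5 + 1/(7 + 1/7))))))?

8/1, 73/9, 811/100, 3317/409, 37298/4599, 189807/23404, 1365947/168427, 9751436/1202393

Using the convergent recurrence p_i = a_i*p_{i-1} + p_{i-2}, q_i = a_i*q_{i-1} + q_{i-2} with p_{-2}=0, p_{-1}=1, q_{-2}=1, q_{-1}=0:
  i=0: a_0=8, p_0 = 8*1 + 0 = 8, q_0 = 8*0 + 1 = 1.
  i=1: a_1=9, p_1 = 9*8 + 1 = 73, q_1 = 9*1 + 0 = 9.
  i=2: a_2=11, p_2 = 11*73 + 8 = 811, q_2 = 11*9 + 1 = 100.
  i=3: a_3=4, p_3 = 4*811 + 73 = 3317, q_3 = 4*100 + 9 = 409.
  i=4: a_4=11, p_4 = 11*3317 + 811 = 37298, q_4 = 11*409 + 100 = 4599.
  i=5: a_5=5, p_5 = 5*37298 + 3317 = 189807, q_5 = 5*4599 + 409 = 23404.
  i=6: a_6=7, p_6 = 7*189807 + 37298 = 1365947, q_6 = 7*23404 + 4599 = 168427.
  i=7: a_7=7, p_7 = 7*1365947 + 189807 = 9751436, q_7 = 7*168427 + 23404 = 1202393.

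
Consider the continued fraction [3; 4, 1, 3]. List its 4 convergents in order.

3/1, 13/4, 16/5, 61/19

Using the convergent recurrence p_i = a_i*p_{i-1} + p_{i-2}, q_i = a_i*q_{i-1} + q_{i-2} with p_{-2}=0, p_{-1}=1, q_{-2}=1, q_{-1}=0:
  i=0: a_0=3, p_0 = 3*1 + 0 = 3, q_0 = 3*0 + 1 = 1.
  i=1: a_1=4, p_1 = 4*3 + 1 = 13, q_1 = 4*1 + 0 = 4.
  i=2: a_2=1, p_2 = 1*13 + 3 = 16, q_2 = 1*4 + 1 = 5.
  i=3: a_3=3, p_3 = 3*16 + 13 = 61, q_3 = 3*5 + 4 = 19.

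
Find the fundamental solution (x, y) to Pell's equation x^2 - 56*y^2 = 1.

First expand sqrt(56) as a continued fraction. With x_i = (sqrt(56) + m_i)/d_i and (m_0, d_0) = (0, 1): a_0 = floor(sqrt(56)) = 7, since 7^2 = 49 <= 56 < 64 = 8^2.
Iterate m_{i+1} = d_i*a_i - m_i, d_{i+1} = (56 - m_{i+1}^2)/d_i, a_{i+1} = floor((a_0 + m_{i+1})/d_{i+1}):
  m_1 = 1*7 - 0 = 7, d_1 = (56 - 7^2)/1 = 7/1 = 7, a_1 = floor((7 + 7)/7) = 2.
  m_2 = 7*2 - 7 = 7, d_2 = (56 - 7^2)/7 = 7/7 = 1, a_2 = floor((7 + 7)/1) = 14.
  m_3 = 1*14 - 7 = 7, d_3 = (56 - 7^2)/1 = 7/1 = 7: (m_3, d_3) = (m_1, d_1) = (7, 7), so from here the quotients repeat a_1, a_2; the period length is 2.
So sqrt(56) = [7; (2, 14)] with period length k = 2.
k is even, so the fundamental solution of x^2 - 56y^2 = 1 is (p_{k-1}, q_{k-1}) = (p_1, q_1); compute convergents through index 1.
Convergents (p_i = a_i*p_{i-1} + p_{i-2}, q_i = a_i*q_{i-1} + q_{i-2} with p_{-2}=0, p_{-1}=1, q_{-2}=1, q_{-1}=0):
  i=0: a_0=7, p_0 = 7*1 + 0 = 7, q_0 = 7*0 + 1 = 1.
  i=1: a_1=2, p_1 = 2*7 + 1 = 15, q_1 = 2*1 + 0 = 2.
Check: 15^2 - 56*2^2 = 225 - 224 = 1, so (x, y) = (15, 2) solves the equation, and by the theorem it is the least positive solution.

(x, y) = (15, 2)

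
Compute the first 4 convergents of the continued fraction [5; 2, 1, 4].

Using the convergent recurrence p_i = a_i*p_{i-1} + p_{i-2}, q_i = a_i*q_{i-1} + q_{i-2} with p_{-2}=0, p_{-1}=1, q_{-2}=1, q_{-1}=0:
  i=0: a_0=5, p_0 = 5*1 + 0 = 5, q_0 = 5*0 + 1 = 1.
  i=1: a_1=2, p_1 = 2*5 + 1 = 11, q_1 = 2*1 + 0 = 2.
  i=2: a_2=1, p_2 = 1*11 + 5 = 16, q_2 = 1*2 + 1 = 3.
  i=3: a_3=4, p_3 = 4*16 + 11 = 75, q_3 = 4*3 + 2 = 14.

5/1, 11/2, 16/3, 75/14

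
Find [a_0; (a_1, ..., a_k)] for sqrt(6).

[2; (2, 4)]

Write x_i = (sqrt(6) + m_i)/d_i with (m_0, d_0) = (0, 1). a_0 = floor(sqrt(6)) = 2, since 2^2 = 4 <= 6 < 9 = 3^2.
Iterate m_{i+1} = d_i*a_i - m_i, d_{i+1} = (6 - m_{i+1}^2)/d_i, a_{i+1} = floor((a_0 + m_{i+1})/d_{i+1}):
  m_1 = 1*2 - 0 = 2, d_1 = (6 - 2^2)/1 = 2/1 = 2, a_1 = floor((2 + 2)/2) = 2.
  m_2 = 2*2 - 2 = 2, d_2 = (6 - 2^2)/2 = 2/2 = 1, a_2 = floor((2 + 2)/1) = 4.
  m_3 = 1*4 - 2 = 2, d_3 = (6 - 2^2)/1 = 2/1 = 2: (m_3, d_3) = (m_1, d_1) = (2, 2), so from here the quotients repeat a_1, a_2; the period length is 2.
Hence the expansion of sqrt(6) is a_0 = 2 followed by the repeating block 2, 4 (period 2).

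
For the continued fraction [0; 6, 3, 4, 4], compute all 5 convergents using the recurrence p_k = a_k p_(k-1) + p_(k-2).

0/1, 1/6, 3/19, 13/82, 55/347

Using the convergent recurrence p_i = a_i*p_{i-1} + p_{i-2}, q_i = a_i*q_{i-1} + q_{i-2} with p_{-2}=0, p_{-1}=1, q_{-2}=1, q_{-1}=0:
  i=0: a_0=0, p_0 = 0*1 + 0 = 0, q_0 = 0*0 + 1 = 1.
  i=1: a_1=6, p_1 = 6*0 + 1 = 1, q_1 = 6*1 + 0 = 6.
  i=2: a_2=3, p_2 = 3*1 + 0 = 3, q_2 = 3*6 + 1 = 19.
  i=3: a_3=4, p_3 = 4*3 + 1 = 13, q_3 = 4*19 + 6 = 82.
  i=4: a_4=4, p_4 = 4*13 + 3 = 55, q_4 = 4*82 + 19 = 347.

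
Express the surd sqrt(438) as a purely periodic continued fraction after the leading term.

[20; (1, 12, 1, 40)]

Write x_i = (sqrt(438) + m_i)/d_i with (m_0, d_0) = (0, 1). a_0 = floor(sqrt(438)) = 20, since 20^2 = 400 <= 438 < 441 = 21^2.
Iterate m_{i+1} = d_i*a_i - m_i, d_{i+1} = (438 - m_{i+1}^2)/d_i, a_{i+1} = floor((a_0 + m_{i+1})/d_{i+1}):
  m_1 = 1*20 - 0 = 20, d_1 = (438 - 20^2)/1 = 38/1 = 38, a_1 = floor((20 + 20)/38) = 1.
  m_2 = 38*1 - 20 = 18, d_2 = (438 - 18^2)/38 = 114/38 = 3, a_2 = floor((20 + 18)/3) = 12.
  m_3 = 3*12 - 18 = 18, d_3 = (438 - 18^2)/3 = 114/3 = 38, a_3 = floor((20 + 18)/38) = 1.
  m_4 = 38*1 - 18 = 20, d_4 = (438 - 20^2)/38 = 38/38 = 1, a_4 = floor((20 + 20)/1) = 40.
  m_5 = 1*40 - 20 = 20, d_5 = (438 - 20^2)/1 = 38/1 = 38: (m_5, d_5) = (m_1, d_1) = (20, 38), so from here the quotients repeat a_1, ..., a_4; the period length is 4.
Hence the expansion of sqrt(438) is a_0 = 20 followed by the repeating block 1, 12, 1, 40 (period 4).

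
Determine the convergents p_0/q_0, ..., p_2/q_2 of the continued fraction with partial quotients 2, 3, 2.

Using the convergent recurrence p_i = a_i*p_{i-1} + p_{i-2}, q_i = a_i*q_{i-1} + q_{i-2} with p_{-2}=0, p_{-1}=1, q_{-2}=1, q_{-1}=0:
  i=0: a_0=2, p_0 = 2*1 + 0 = 2, q_0 = 2*0 + 1 = 1.
  i=1: a_1=3, p_1 = 3*2 + 1 = 7, q_1 = 3*1 + 0 = 3.
  i=2: a_2=2, p_2 = 2*7 + 2 = 16, q_2 = 2*3 + 1 = 7.

2/1, 7/3, 16/7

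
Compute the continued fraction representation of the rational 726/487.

[1; 2, 26, 1, 1, 4]

Run the Euclidean algorithm on 726 and 487; the successive quotients are the partial quotients a_0, a_1, ... (each step inverts the fractional part left over by the previous one):
  726 = 1*487 + 239, so a_0 = 1.
  487 = 2*239 + 9, so a_1 = 2.
  239 = 26*9 + 5, so a_2 = 26.
  9 = 1*5 + 4, so a_3 = 1.
  5 = 1*4 + 1, so a_4 = 1.
  4 = 4*1 + 0, so a_5 = 4.
The remainder reaches 0 after 6 divisions, so the expansion has 6 partial quotients, read off in order.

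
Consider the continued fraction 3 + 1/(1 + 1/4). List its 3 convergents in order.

Using the convergent recurrence p_i = a_i*p_{i-1} + p_{i-2}, q_i = a_i*q_{i-1} + q_{i-2} with p_{-2}=0, p_{-1}=1, q_{-2}=1, q_{-1}=0:
  i=0: a_0=3, p_0 = 3*1 + 0 = 3, q_0 = 3*0 + 1 = 1.
  i=1: a_1=1, p_1 = 1*3 + 1 = 4, q_1 = 1*1 + 0 = 1.
  i=2: a_2=4, p_2 = 4*4 + 3 = 19, q_2 = 4*1 + 1 = 5.

3/1, 4/1, 19/5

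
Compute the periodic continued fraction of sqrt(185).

Write x_i = (sqrt(185) + m_i)/d_i with (m_0, d_0) = (0, 1). a_0 = floor(sqrt(185)) = 13, since 13^2 = 169 <= 185 < 196 = 14^2.
Iterate m_{i+1} = d_i*a_i - m_i, d_{i+1} = (185 - m_{i+1}^2)/d_i, a_{i+1} = floor((a_0 + m_{i+1})/d_{i+1}):
  m_1 = 1*13 - 0 = 13, d_1 = (185 - 13^2)/1 = 16/1 = 16, a_1 = floor((13 + 13)/16) = 1.
  m_2 = 16*1 - 13 = 3, d_2 = (185 - 3^2)/16 = 176/16 = 11, a_2 = floor((13 + 3)/11) = 1.
  m_3 = 11*1 - 3 = 8, d_3 = (185 - 8^2)/11 = 121/11 = 11, a_3 = floor((13 + 8)/11) = 1.
  m_4 = 11*1 - 8 = 3, d_4 = (185 - 3^2)/11 = 176/11 = 16, a_4 = floor((13 + 3)/16) = 1.
  m_5 = 16*1 - 3 = 13, d_5 = (185 - 13^2)/16 = 16/16 = 1, a_5 = floor((13 + 13)/1) = 26.
  m_6 = 1*26 - 13 = 13, d_6 = (185 - 13^2)/1 = 16/1 = 16: (m_6, d_6) = (m_1, d_1) = (13, 16), so from here the quotients repeat a_1, ..., a_5; the period length is 5.
Hence the expansion of sqrt(185) is a_0 = 13 followed by the repeating block 1, 1, 1, 1, 26 (period 5).

[13; (1, 1, 1, 1, 26)]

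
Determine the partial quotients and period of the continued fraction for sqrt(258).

Write x_i = (sqrt(258) + m_i)/d_i with (m_0, d_0) = (0, 1). a_0 = floor(sqrt(258)) = 16, since 16^2 = 256 <= 258 < 289 = 17^2.
Iterate m_{i+1} = d_i*a_i - m_i, d_{i+1} = (258 - m_{i+1}^2)/d_i, a_{i+1} = floor((a_0 + m_{i+1})/d_{i+1}):
  m_1 = 1*16 - 0 = 16, d_1 = (258 - 16^2)/1 = 2/1 = 2, a_1 = floor((16 + 16)/2) = 16.
  m_2 = 2*16 - 16 = 16, d_2 = (258 - 16^2)/2 = 2/2 = 1, a_2 = floor((16 + 16)/1) = 32.
  m_3 = 1*32 - 16 = 16, d_3 = (258 - 16^2)/1 = 2/1 = 2: (m_3, d_3) = (m_1, d_1) = (16, 2), so from here the quotients repeat a_1, a_2; the period length is 2.
Hence the expansion of sqrt(258) is a_0 = 16 followed by the repeating block 16, 32 (period 2).

[16; (16, 32)]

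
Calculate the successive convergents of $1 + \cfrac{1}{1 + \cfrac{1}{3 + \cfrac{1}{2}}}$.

Using the convergent recurrence p_i = a_i*p_{i-1} + p_{i-2}, q_i = a_i*q_{i-1} + q_{i-2} with p_{-2}=0, p_{-1}=1, q_{-2}=1, q_{-1}=0:
  i=0: a_0=1, p_0 = 1*1 + 0 = 1, q_0 = 1*0 + 1 = 1.
  i=1: a_1=1, p_1 = 1*1 + 1 = 2, q_1 = 1*1 + 0 = 1.
  i=2: a_2=3, p_2 = 3*2 + 1 = 7, q_2 = 3*1 + 1 = 4.
  i=3: a_3=2, p_3 = 2*7 + 2 = 16, q_3 = 2*4 + 1 = 9.

1/1, 2/1, 7/4, 16/9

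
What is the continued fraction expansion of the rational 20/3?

[6; 1, 2]

Run the Euclidean algorithm on 20 and 3; the successive quotients are the partial quotients a_0, a_1, ... (each step inverts the fractional part left over by the previous one):
  20 = 6*3 + 2, so a_0 = 6.
  3 = 1*2 + 1, so a_1 = 1.
  2 = 2*1 + 0, so a_2 = 2.
The remainder reaches 0 after 3 divisions, so the expansion has 3 partial quotients, read off in order.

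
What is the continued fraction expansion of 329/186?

Run the Euclidean algorithm on 329 and 186; the successive quotients are the partial quotients a_0, a_1, ... (each step inverts the fractional part left over by the previous one):
  329 = 1*186 + 143, so a_0 = 1.
  186 = 1*143 + 43, so a_1 = 1.
  143 = 3*43 + 14, so a_2 = 3.
  43 = 3*14 + 1, so a_3 = 3.
  14 = 14*1 + 0, so a_4 = 14.
The remainder reaches 0 after 5 divisions, so the expansion has 5 partial quotients, read off in order.

[1; 1, 3, 3, 14]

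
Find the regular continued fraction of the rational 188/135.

Run the Euclidean algorithm on 188 and 135; the successive quotients are the partial quotients a_0, a_1, ... (each step inverts the fractional part left over by the previous one):
  188 = 1*135 + 53, so a_0 = 1.
  135 = 2*53 + 29, so a_1 = 2.
  53 = 1*29 + 24, so a_2 = 1.
  29 = 1*24 + 5, so a_3 = 1.
  24 = 4*5 + 4, so a_4 = 4.
  5 = 1*4 + 1, so a_5 = 1.
  4 = 4*1 + 0, so a_6 = 4.
The remainder reaches 0 after 7 divisions, so the expansion has 7 partial quotients, read off in order.

[1; 2, 1, 1, 4, 1, 4]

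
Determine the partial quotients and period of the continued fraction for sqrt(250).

Write x_i = (sqrt(250) + m_i)/d_i with (m_0, d_0) = (0, 1). a_0 = floor(sqrt(250)) = 15, since 15^2 = 225 <= 250 < 256 = 16^2.
Iterate m_{i+1} = d_i*a_i - m_i, d_{i+1} = (250 - m_{i+1}^2)/d_i, a_{i+1} = floor((a_0 + m_{i+1})/d_{i+1}):
  m_1 = 1*15 - 0 = 15, d_1 = (250 - 15^2)/1 = 25/1 = 25, a_1 = floor((15 + 15)/25) = 1.
  m_2 = 25*1 - 15 = 10, d_2 = (250 - 10^2)/25 = 150/25 = 6, a_2 = floor((15 + 10)/6) = 4.
  m_3 = 6*4 - 10 = 14, d_3 = (250 - 14^2)/6 = 54/6 = 9, a_3 = floor((15 + 14)/9) = 3.
  m_4 = 9*3 - 14 = 13, d_4 = (250 - 13^2)/9 = 81/9 = 9, a_4 = floor((15 + 13)/9) = 3.
  m_5 = 9*3 - 13 = 14, d_5 = (250 - 14^2)/9 = 54/9 = 6, a_5 = floor((15 + 14)/6) = 4.
  m_6 = 6*4 - 14 = 10, d_6 = (250 - 10^2)/6 = 150/6 = 25, a_6 = floor((15 + 10)/25) = 1.
  m_7 = 25*1 - 10 = 15, d_7 = (250 - 15^2)/25 = 25/25 = 1, a_7 = floor((15 + 15)/1) = 30.
  m_8 = 1*30 - 15 = 15, d_8 = (250 - 15^2)/1 = 25/1 = 25: (m_8, d_8) = (m_1, d_1) = (15, 25), so from here the quotients repeat a_1, ..., a_7; the period length is 7.
Hence the expansion of sqrt(250) is a_0 = 15 followed by the repeating block 1, 4, 3, 3, 4, 1, 30 (period 7).

[15; (1, 4, 3, 3, 4, 1, 30)]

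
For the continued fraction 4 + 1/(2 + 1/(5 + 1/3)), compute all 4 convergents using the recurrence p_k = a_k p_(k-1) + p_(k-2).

Using the convergent recurrence p_i = a_i*p_{i-1} + p_{i-2}, q_i = a_i*q_{i-1} + q_{i-2} with p_{-2}=0, p_{-1}=1, q_{-2}=1, q_{-1}=0:
  i=0: a_0=4, p_0 = 4*1 + 0 = 4, q_0 = 4*0 + 1 = 1.
  i=1: a_1=2, p_1 = 2*4 + 1 = 9, q_1 = 2*1 + 0 = 2.
  i=2: a_2=5, p_2 = 5*9 + 4 = 49, q_2 = 5*2 + 1 = 11.
  i=3: a_3=3, p_3 = 3*49 + 9 = 156, q_3 = 3*11 + 2 = 35.

4/1, 9/2, 49/11, 156/35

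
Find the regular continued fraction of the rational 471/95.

[4; 1, 22, 1, 3]

Run the Euclidean algorithm on 471 and 95; the successive quotients are the partial quotients a_0, a_1, ... (each step inverts the fractional part left over by the previous one):
  471 = 4*95 + 91, so a_0 = 4.
  95 = 1*91 + 4, so a_1 = 1.
  91 = 22*4 + 3, so a_2 = 22.
  4 = 1*3 + 1, so a_3 = 1.
  3 = 3*1 + 0, so a_4 = 3.
The remainder reaches 0 after 5 divisions, so the expansion has 5 partial quotients, read off in order.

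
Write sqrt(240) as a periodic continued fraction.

Write x_i = (sqrt(240) + m_i)/d_i with (m_0, d_0) = (0, 1). a_0 = floor(sqrt(240)) = 15, since 15^2 = 225 <= 240 < 256 = 16^2.
Iterate m_{i+1} = d_i*a_i - m_i, d_{i+1} = (240 - m_{i+1}^2)/d_i, a_{i+1} = floor((a_0 + m_{i+1})/d_{i+1}):
  m_1 = 1*15 - 0 = 15, d_1 = (240 - 15^2)/1 = 15/1 = 15, a_1 = floor((15 + 15)/15) = 2.
  m_2 = 15*2 - 15 = 15, d_2 = (240 - 15^2)/15 = 15/15 = 1, a_2 = floor((15 + 15)/1) = 30.
  m_3 = 1*30 - 15 = 15, d_3 = (240 - 15^2)/1 = 15/1 = 15: (m_3, d_3) = (m_1, d_1) = (15, 15), so from here the quotients repeat a_1, a_2; the period length is 2.
Hence the expansion of sqrt(240) is a_0 = 15 followed by the repeating block 2, 30 (period 2).

[15; (2, 30)]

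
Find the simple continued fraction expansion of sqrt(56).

[7; (2, 14)]

Write x_i = (sqrt(56) + m_i)/d_i with (m_0, d_0) = (0, 1). a_0 = floor(sqrt(56)) = 7, since 7^2 = 49 <= 56 < 64 = 8^2.
Iterate m_{i+1} = d_i*a_i - m_i, d_{i+1} = (56 - m_{i+1}^2)/d_i, a_{i+1} = floor((a_0 + m_{i+1})/d_{i+1}):
  m_1 = 1*7 - 0 = 7, d_1 = (56 - 7^2)/1 = 7/1 = 7, a_1 = floor((7 + 7)/7) = 2.
  m_2 = 7*2 - 7 = 7, d_2 = (56 - 7^2)/7 = 7/7 = 1, a_2 = floor((7 + 7)/1) = 14.
  m_3 = 1*14 - 7 = 7, d_3 = (56 - 7^2)/1 = 7/1 = 7: (m_3, d_3) = (m_1, d_1) = (7, 7), so from here the quotients repeat a_1, a_2; the period length is 2.
Hence the expansion of sqrt(56) is a_0 = 7 followed by the repeating block 2, 14 (period 2).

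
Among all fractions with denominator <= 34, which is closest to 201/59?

Expand x = 201/59 as a continued fraction with the Euclidean algorithm:
  201 = 3*59 + 24, so a_0 = 3.
  59 = 2*24 + 11, so a_1 = 2.
  24 = 2*11 + 2, so a_2 = 2.
  11 = 5*2 + 1, so a_3 = 5.
  2 = 2*1 + 0, so a_4 = 2.
so x = [3; 2, 2, 5, 2].
Convergents (p_i = a_i*p_{i-1} + p_{i-2}, q_i = a_i*q_{i-1} + q_{i-2} with p_{-2}=0, p_{-1}=1, q_{-2}=1, q_{-1}=0), until the denominator exceeds 34:
  i=0: a_0=3, p_0 = 3*1 + 0 = 3, q_0 = 3*0 + 1 = 1.
  i=1: a_1=2, p_1 = 2*3 + 1 = 7, q_1 = 2*1 + 0 = 2.
  i=2: a_2=2, p_2 = 2*7 + 3 = 17, q_2 = 2*2 + 1 = 5.
  i=3: a_3=5, p_3 = 5*17 + 7 = 92, q_3 = 5*5 + 2 = 27.
  i=4: a_4=2, p_4 = 2*92 + 17 = 201, q_4 = 2*27 + 5 = 59.
q_4 = 59 > 34, so the last convergent with denominator <= 34 is p_3/q_3 = 92/27.
The closest fraction with denominator <= 34 is either p_3/q_3 or the intermediate fraction (k*p_3 + p_2)/(k*q_3 + q_2) with the largest k >= 1 whose denominator stays <= 34; these approach x as k grows, and every other convergent or intermediate fraction in range is farther away.
Largest k: floor((34 - q_2)/q_3) = floor((34 - 5)/27) = 1.
That gives (1*92 + 17)/(1*27 + 5) = 109/32.
Compare the errors: |x - 92/27| = |201*27 - 92*59|/(59*27) = 1/1593, and |x - 109/32| = |201*32 - 109*59|/(59*32) = 1/1888.
Cross-multiplying, 1*1593 = 1593 < 1888 = 1*1888, so 1/1888 is smaller: the intermediate fraction 109/32 is closer to x than 92/27.

109/32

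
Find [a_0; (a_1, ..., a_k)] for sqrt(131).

[11; (2, 4, 11, 4, 2, 22)]

Write x_i = (sqrt(131) + m_i)/d_i with (m_0, d_0) = (0, 1). a_0 = floor(sqrt(131)) = 11, since 11^2 = 121 <= 131 < 144 = 12^2.
Iterate m_{i+1} = d_i*a_i - m_i, d_{i+1} = (131 - m_{i+1}^2)/d_i, a_{i+1} = floor((a_0 + m_{i+1})/d_{i+1}):
  m_1 = 1*11 - 0 = 11, d_1 = (131 - 11^2)/1 = 10/1 = 10, a_1 = floor((11 + 11)/10) = 2.
  m_2 = 10*2 - 11 = 9, d_2 = (131 - 9^2)/10 = 50/10 = 5, a_2 = floor((11 + 9)/5) = 4.
  m_3 = 5*4 - 9 = 11, d_3 = (131 - 11^2)/5 = 10/5 = 2, a_3 = floor((11 + 11)/2) = 11.
  m_4 = 2*11 - 11 = 11, d_4 = (131 - 11^2)/2 = 10/2 = 5, a_4 = floor((11 + 11)/5) = 4.
  m_5 = 5*4 - 11 = 9, d_5 = (131 - 9^2)/5 = 50/5 = 10, a_5 = floor((11 + 9)/10) = 2.
  m_6 = 10*2 - 9 = 11, d_6 = (131 - 11^2)/10 = 10/10 = 1, a_6 = floor((11 + 11)/1) = 22.
  m_7 = 1*22 - 11 = 11, d_7 = (131 - 11^2)/1 = 10/1 = 10: (m_7, d_7) = (m_1, d_1) = (11, 10), so from here the quotients repeat a_1, ..., a_6; the period length is 6.
Hence the expansion of sqrt(131) is a_0 = 11 followed by the repeating block 2, 4, 11, 4, 2, 22 (period 6).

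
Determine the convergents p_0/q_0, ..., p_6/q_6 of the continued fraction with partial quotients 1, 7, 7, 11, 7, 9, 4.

Using the convergent recurrence p_i = a_i*p_{i-1} + p_{i-2}, q_i = a_i*q_{i-1} + q_{i-2} with p_{-2}=0, p_{-1}=1, q_{-2}=1, q_{-1}=0:
  i=0: a_0=1, p_0 = 1*1 + 0 = 1, q_0 = 1*0 + 1 = 1.
  i=1: a_1=7, p_1 = 7*1 + 1 = 8, q_1 = 7*1 + 0 = 7.
  i=2: a_2=7, p_2 = 7*8 + 1 = 57, q_2 = 7*7 + 1 = 50.
  i=3: a_3=11, p_3 = 11*57 + 8 = 635, q_3 = 11*50 + 7 = 557.
  i=4: a_4=7, p_4 = 7*635 + 57 = 4502, q_4 = 7*557 + 50 = 3949.
  i=5: a_5=9, p_5 = 9*4502 + 635 = 41153, q_5 = 9*3949 + 557 = 36098.
  i=6: a_6=4, p_6 = 4*41153 + 4502 = 169114, q_6 = 4*36098 + 3949 = 148341.

1/1, 8/7, 57/50, 635/557, 4502/3949, 41153/36098, 169114/148341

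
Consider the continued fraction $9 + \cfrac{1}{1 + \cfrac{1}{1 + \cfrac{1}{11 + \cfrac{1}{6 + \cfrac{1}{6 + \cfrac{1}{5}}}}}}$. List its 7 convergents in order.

Using the convergent recurrence p_i = a_i*p_{i-1} + p_{i-2}, q_i = a_i*q_{i-1} + q_{i-2} with p_{-2}=0, p_{-1}=1, q_{-2}=1, q_{-1}=0:
  i=0: a_0=9, p_0 = 9*1 + 0 = 9, q_0 = 9*0 + 1 = 1.
  i=1: a_1=1, p_1 = 1*9 + 1 = 10, q_1 = 1*1 + 0 = 1.
  i=2: a_2=1, p_2 = 1*10 + 9 = 19, q_2 = 1*1 + 1 = 2.
  i=3: a_3=11, p_3 = 11*19 + 10 = 219, q_3 = 11*2 + 1 = 23.
  i=4: a_4=6, p_4 = 6*219 + 19 = 1333, q_4 = 6*23 + 2 = 140.
  i=5: a_5=6, p_5 = 6*1333 + 219 = 8217, q_5 = 6*140 + 23 = 863.
  i=6: a_6=5, p_6 = 5*8217 + 1333 = 42418, q_6 = 5*863 + 140 = 4455.

9/1, 10/1, 19/2, 219/23, 1333/140, 8217/863, 42418/4455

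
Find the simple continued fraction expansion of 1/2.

[0; 2]

Run the Euclidean algorithm on 1 and 2; the successive quotients are the partial quotients a_0, a_1, ... (each step inverts the fractional part left over by the previous one):
  1 = 0*2 + 1, so a_0 = 0.
  2 = 2*1 + 0, so a_1 = 2.
The remainder reaches 0 after 2 divisions, so the expansion has 2 partial quotients, read off in order.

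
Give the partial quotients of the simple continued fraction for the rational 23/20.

Run the Euclidean algorithm on 23 and 20; the successive quotients are the partial quotients a_0, a_1, ... (each step inverts the fractional part left over by the previous one):
  23 = 1*20 + 3, so a_0 = 1.
  20 = 6*3 + 2, so a_1 = 6.
  3 = 1*2 + 1, so a_2 = 1.
  2 = 2*1 + 0, so a_3 = 2.
The remainder reaches 0 after 4 divisions, so the expansion has 4 partial quotients, read off in order.

[1; 6, 1, 2]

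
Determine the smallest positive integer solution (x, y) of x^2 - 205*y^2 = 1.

(x, y) = (39689, 2772)

First expand sqrt(205) as a continued fraction. With x_i = (sqrt(205) + m_i)/d_i and (m_0, d_0) = (0, 1): a_0 = floor(sqrt(205)) = 14, since 14^2 = 196 <= 205 < 225 = 15^2.
Iterate m_{i+1} = d_i*a_i - m_i, d_{i+1} = (205 - m_{i+1}^2)/d_i, a_{i+1} = floor((a_0 + m_{i+1})/d_{i+1}):
  m_1 = 1*14 - 0 = 14, d_1 = (205 - 14^2)/1 = 9/1 = 9, a_1 = floor((14 + 14)/9) = 3.
  m_2 = 9*3 - 14 = 13, d_2 = (205 - 13^2)/9 = 36/9 = 4, a_2 = floor((14 + 13)/4) = 6.
  m_3 = 4*6 - 13 = 11, d_3 = (205 - 11^2)/4 = 84/4 = 21, a_3 = floor((14 + 11)/21) = 1.
  m_4 = 21*1 - 11 = 10, d_4 = (205 - 10^2)/21 = 105/21 = 5, a_4 = floor((14 + 10)/5) = 4.
  m_5 = 5*4 - 10 = 10, d_5 = (205 - 10^2)/5 = 105/5 = 21, a_5 = floor((14 + 10)/21) = 1.
  m_6 = 21*1 - 10 = 11, d_6 = (205 - 11^2)/21 = 84/21 = 4, a_6 = floor((14 + 11)/4) = 6.
  m_7 = 4*6 - 11 = 13, d_7 = (205 - 13^2)/4 = 36/4 = 9, a_7 = floor((14 + 13)/9) = 3.
  m_8 = 9*3 - 13 = 14, d_8 = (205 - 14^2)/9 = 9/9 = 1, a_8 = floor((14 + 14)/1) = 28.
  m_9 = 1*28 - 14 = 14, d_9 = (205 - 14^2)/1 = 9/1 = 9: (m_9, d_9) = (m_1, d_1) = (14, 9), so from here the quotients repeat a_1, ..., a_8; the period length is 8.
So sqrt(205) = [14; (3, 6, 1, 4, 1, 6, 3, 28)] with period length k = 8.
k is even, so the fundamental solution of x^2 - 205y^2 = 1 is (p_{k-1}, q_{k-1}) = (p_7, q_7); compute convergents through index 7.
Convergents (p_i = a_i*p_{i-1} + p_{i-2}, q_i = a_i*q_{i-1} + q_{i-2} with p_{-2}=0, p_{-1}=1, q_{-2}=1, q_{-1}=0):
  i=0: a_0=14, p_0 = 14*1 + 0 = 14, q_0 = 14*0 + 1 = 1.
  i=1: a_1=3, p_1 = 3*14 + 1 = 43, q_1 = 3*1 + 0 = 3.
  i=2: a_2=6, p_2 = 6*43 + 14 = 272, q_2 = 6*3 + 1 = 19.
  i=3: a_3=1, p_3 = 1*272 + 43 = 315, q_3 = 1*19 + 3 = 22.
  i=4: a_4=4, p_4 = 4*315 + 272 = 1532, q_4 = 4*22 + 19 = 107.
  i=5: a_5=1, p_5 = 1*1532 + 315 = 1847, q_5 = 1*107 + 22 = 129.
  i=6: a_6=6, p_6 = 6*1847 + 1532 = 12614, q_6 = 6*129 + 107 = 881.
  i=7: a_7=3, p_7 = 3*12614 + 1847 = 39689, q_7 = 3*881 + 129 = 2772.
Check: 39689^2 - 205*2772^2 = 1575216721 - 1575216720 = 1, so (x, y) = (39689, 2772) solves the equation, and by the theorem it is the least positive solution.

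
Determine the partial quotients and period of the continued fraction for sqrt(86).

Write x_i = (sqrt(86) + m_i)/d_i with (m_0, d_0) = (0, 1). a_0 = floor(sqrt(86)) = 9, since 9^2 = 81 <= 86 < 100 = 10^2.
Iterate m_{i+1} = d_i*a_i - m_i, d_{i+1} = (86 - m_{i+1}^2)/d_i, a_{i+1} = floor((a_0 + m_{i+1})/d_{i+1}):
  m_1 = 1*9 - 0 = 9, d_1 = (86 - 9^2)/1 = 5/1 = 5, a_1 = floor((9 + 9)/5) = 3.
  m_2 = 5*3 - 9 = 6, d_2 = (86 - 6^2)/5 = 50/5 = 10, a_2 = floor((9 + 6)/10) = 1.
  m_3 = 10*1 - 6 = 4, d_3 = (86 - 4^2)/10 = 70/10 = 7, a_3 = floor((9 + 4)/7) = 1.
  m_4 = 7*1 - 4 = 3, d_4 = (86 - 3^2)/7 = 77/7 = 11, a_4 = floor((9 + 3)/11) = 1.
  m_5 = 11*1 - 3 = 8, d_5 = (86 - 8^2)/11 = 22/11 = 2, a_5 = floor((9 + 8)/2) = 8.
  m_6 = 2*8 - 8 = 8, d_6 = (86 - 8^2)/2 = 22/2 = 11, a_6 = floor((9 + 8)/11) = 1.
  m_7 = 11*1 - 8 = 3, d_7 = (86 - 3^2)/11 = 77/11 = 7, a_7 = floor((9 + 3)/7) = 1.
  m_8 = 7*1 - 3 = 4, d_8 = (86 - 4^2)/7 = 70/7 = 10, a_8 = floor((9 + 4)/10) = 1.
  m_9 = 10*1 - 4 = 6, d_9 = (86 - 6^2)/10 = 50/10 = 5, a_9 = floor((9 + 6)/5) = 3.
  m_10 = 5*3 - 6 = 9, d_10 = (86 - 9^2)/5 = 5/5 = 1, a_10 = floor((9 + 9)/1) = 18.
  m_11 = 1*18 - 9 = 9, d_11 = (86 - 9^2)/1 = 5/1 = 5: (m_11, d_11) = (m_1, d_1) = (9, 5), so from here the quotients repeat a_1, ..., a_10; the period length is 10.
Hence the expansion of sqrt(86) is a_0 = 9 followed by the repeating block 3, 1, 1, 1, 8, 1, 1, 1, 3, 18 (period 10).

[9; (3, 1, 1, 1, 8, 1, 1, 1, 3, 18)]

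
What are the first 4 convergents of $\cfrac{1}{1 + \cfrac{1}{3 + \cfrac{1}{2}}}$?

Using the convergent recurrence p_i = a_i*p_{i-1} + p_{i-2}, q_i = a_i*q_{i-1} + q_{i-2} with p_{-2}=0, p_{-1}=1, q_{-2}=1, q_{-1}=0:
  i=0: a_0=0, p_0 = 0*1 + 0 = 0, q_0 = 0*0 + 1 = 1.
  i=1: a_1=1, p_1 = 1*0 + 1 = 1, q_1 = 1*1 + 0 = 1.
  i=2: a_2=3, p_2 = 3*1 + 0 = 3, q_2 = 3*1 + 1 = 4.
  i=3: a_3=2, p_3 = 2*3 + 1 = 7, q_3 = 2*4 + 1 = 9.

0/1, 1/1, 3/4, 7/9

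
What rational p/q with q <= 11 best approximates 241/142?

17/10

Expand x = 241/142 as a continued fraction with the Euclidean algorithm:
  241 = 1*142 + 99, so a_0 = 1.
  142 = 1*99 + 43, so a_1 = 1.
  99 = 2*43 + 13, so a_2 = 2.
  43 = 3*13 + 4, so a_3 = 3.
  13 = 3*4 + 1, so a_4 = 3.
  4 = 4*1 + 0, so a_5 = 4.
so x = [1; 1, 2, 3, 3, 4].
Convergents (p_i = a_i*p_{i-1} + p_{i-2}, q_i = a_i*q_{i-1} + q_{i-2} with p_{-2}=0, p_{-1}=1, q_{-2}=1, q_{-1}=0), until the denominator exceeds 11:
  i=0: a_0=1, p_0 = 1*1 + 0 = 1, q_0 = 1*0 + 1 = 1.
  i=1: a_1=1, p_1 = 1*1 + 1 = 2, q_1 = 1*1 + 0 = 1.
  i=2: a_2=2, p_2 = 2*2 + 1 = 5, q_2 = 2*1 + 1 = 3.
  i=3: a_3=3, p_3 = 3*5 + 2 = 17, q_3 = 3*3 + 1 = 10.
  i=4: a_4=3, p_4 = 3*17 + 5 = 56, q_4 = 3*10 + 3 = 33.
q_4 = 33 > 11, so the last convergent with denominator <= 11 is p_3/q_3 = 17/10.
The closest fraction with denominator <= 11 is either p_3/q_3 or the intermediate fraction (k*p_3 + p_2)/(k*q_3 + q_2) with the largest k >= 1 whose denominator stays <= 11; these approach x as k grows, and every other convergent or intermediate fraction in range is farther away.
Largest k: floor((11 - q_2)/q_3) = floor((11 - 3)/10) = 0.
Since k = 0, no intermediate fraction beyond p_3/q_3 has denominator <= 11, so the convergent 17/10 is the closest (its error is |241*10 - 17*142|/(142*10) = 4/1420).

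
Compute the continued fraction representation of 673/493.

Run the Euclidean algorithm on 673 and 493; the successive quotients are the partial quotients a_0, a_1, ... (each step inverts the fractional part left over by the previous one):
  673 = 1*493 + 180, so a_0 = 1.
  493 = 2*180 + 133, so a_1 = 2.
  180 = 1*133 + 47, so a_2 = 1.
  133 = 2*47 + 39, so a_3 = 2.
  47 = 1*39 + 8, so a_4 = 1.
  39 = 4*8 + 7, so a_5 = 4.
  8 = 1*7 + 1, so a_6 = 1.
  7 = 7*1 + 0, so a_7 = 7.
The remainder reaches 0 after 8 divisions, so the expansion has 8 partial quotients, read off in order.

[1; 2, 1, 2, 1, 4, 1, 7]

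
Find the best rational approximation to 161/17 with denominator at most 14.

Expand x = 161/17 as a continued fraction with the Euclidean algorithm:
  161 = 9*17 + 8, so a_0 = 9.
  17 = 2*8 + 1, so a_1 = 2.
  8 = 8*1 + 0, so a_2 = 8.
so x = [9; 2, 8].
Convergents (p_i = a_i*p_{i-1} + p_{i-2}, q_i = a_i*q_{i-1} + q_{i-2} with p_{-2}=0, p_{-1}=1, q_{-2}=1, q_{-1}=0), until the denominator exceeds 14:
  i=0: a_0=9, p_0 = 9*1 + 0 = 9, q_0 = 9*0 + 1 = 1.
  i=1: a_1=2, p_1 = 2*9 + 1 = 19, q_1 = 2*1 + 0 = 2.
  i=2: a_2=8, p_2 = 8*19 + 9 = 161, q_2 = 8*2 + 1 = 17.
q_2 = 17 > 14, so the last convergent with denominator <= 14 is p_1/q_1 = 19/2.
The closest fraction with denominator <= 14 is either p_1/q_1 or the intermediate fraction (k*p_1 + p_0)/(k*q_1 + q_0) with the largest k >= 1 whose denominator stays <= 14; these approach x as k grows, and every other convergent or intermediate fraction in range is farther away.
Largest k: floor((14 - q_0)/q_1) = floor((14 - 1)/2) = 6.
That gives (6*19 + 9)/(6*2 + 1) = 123/13.
Compare the errors: |x - 19/2| = |161*2 - 19*17|/(17*2) = 1/34, and |x - 123/13| = |161*13 - 123*17|/(17*13) = 2/221.
Cross-multiplying, 2*34 = 68 < 221 = 1*221, so 2/221 is smaller: the intermediate fraction 123/13 is closer to x than 19/2.

123/13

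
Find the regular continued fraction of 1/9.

[0; 9]

Run the Euclidean algorithm on 1 and 9; the successive quotients are the partial quotients a_0, a_1, ... (each step inverts the fractional part left over by the previous one):
  1 = 0*9 + 1, so a_0 = 0.
  9 = 9*1 + 0, so a_1 = 9.
The remainder reaches 0 after 2 divisions, so the expansion has 2 partial quotients, read off in order.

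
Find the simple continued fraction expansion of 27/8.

Run the Euclidean algorithm on 27 and 8; the successive quotients are the partial quotients a_0, a_1, ... (each step inverts the fractional part left over by the previous one):
  27 = 3*8 + 3, so a_0 = 3.
  8 = 2*3 + 2, so a_1 = 2.
  3 = 1*2 + 1, so a_2 = 1.
  2 = 2*1 + 0, so a_3 = 2.
The remainder reaches 0 after 4 divisions, so the expansion has 4 partial quotients, read off in order.

[3; 2, 1, 2]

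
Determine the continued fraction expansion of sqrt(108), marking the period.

Write x_i = (sqrt(108) + m_i)/d_i with (m_0, d_0) = (0, 1). a_0 = floor(sqrt(108)) = 10, since 10^2 = 100 <= 108 < 121 = 11^2.
Iterate m_{i+1} = d_i*a_i - m_i, d_{i+1} = (108 - m_{i+1}^2)/d_i, a_{i+1} = floor((a_0 + m_{i+1})/d_{i+1}):
  m_1 = 1*10 - 0 = 10, d_1 = (108 - 10^2)/1 = 8/1 = 8, a_1 = floor((10 + 10)/8) = 2.
  m_2 = 8*2 - 10 = 6, d_2 = (108 - 6^2)/8 = 72/8 = 9, a_2 = floor((10 + 6)/9) = 1.
  m_3 = 9*1 - 6 = 3, d_3 = (108 - 3^2)/9 = 99/9 = 11, a_3 = floor((10 + 3)/11) = 1.
  m_4 = 11*1 - 3 = 8, d_4 = (108 - 8^2)/11 = 44/11 = 4, a_4 = floor((10 + 8)/4) = 4.
  m_5 = 4*4 - 8 = 8, d_5 = (108 - 8^2)/4 = 44/4 = 11, a_5 = floor((10 + 8)/11) = 1.
  m_6 = 11*1 - 8 = 3, d_6 = (108 - 3^2)/11 = 99/11 = 9, a_6 = floor((10 + 3)/9) = 1.
  m_7 = 9*1 - 3 = 6, d_7 = (108 - 6^2)/9 = 72/9 = 8, a_7 = floor((10 + 6)/8) = 2.
  m_8 = 8*2 - 6 = 10, d_8 = (108 - 10^2)/8 = 8/8 = 1, a_8 = floor((10 + 10)/1) = 20.
  m_9 = 1*20 - 10 = 10, d_9 = (108 - 10^2)/1 = 8/1 = 8: (m_9, d_9) = (m_1, d_1) = (10, 8), so from here the quotients repeat a_1, ..., a_8; the period length is 8.
Hence the expansion of sqrt(108) is a_0 = 10 followed by the repeating block 2, 1, 1, 4, 1, 1, 2, 20 (period 8).

[10; (2, 1, 1, 4, 1, 1, 2, 20)]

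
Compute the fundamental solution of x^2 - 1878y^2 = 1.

First expand sqrt(1878) as a continued fraction. With x_i = (sqrt(1878) + m_i)/d_i and (m_0, d_0) = (0, 1): a_0 = floor(sqrt(1878)) = 43, since 43^2 = 1849 <= 1878 < 1936 = 44^2.
Iterate m_{i+1} = d_i*a_i - m_i, d_{i+1} = (1878 - m_{i+1}^2)/d_i, a_{i+1} = floor((a_0 + m_{i+1})/d_{i+1}):
  m_1 = 1*43 - 0 = 43, d_1 = (1878 - 43^2)/1 = 29/1 = 29, a_1 = floor((43 + 43)/29) = 2.
  m_2 = 29*2 - 43 = 15, d_2 = (1878 - 15^2)/29 = 1653/29 = 57, a_2 = floor((43 + 15)/57) = 1.
  m_3 = 57*1 - 15 = 42, d_3 = (1878 - 42^2)/57 = 114/57 = 2, a_3 = floor((43 + 42)/2) = 42.
  m_4 = 2*42 - 42 = 42, d_4 = (1878 - 42^2)/2 = 114/2 = 57, a_4 = floor((43 + 42)/57) = 1.
  m_5 = 57*1 - 42 = 15, d_5 = (1878 - 15^2)/57 = 1653/57 = 29, a_5 = floor((43 + 15)/29) = 2.
  m_6 = 29*2 - 15 = 43, d_6 = (1878 - 43^2)/29 = 29/29 = 1, a_6 = floor((43 + 43)/1) = 86.
  m_7 = 1*86 - 43 = 43, d_7 = (1878 - 43^2)/1 = 29/1 = 29: (m_7, d_7) = (m_1, d_1) = (43, 29), so from here the quotients repeat a_1, ..., a_6; the period length is 6.
So sqrt(1878) = [43; (2, 1, 42, 1, 2, 86)] with period length k = 6.
k is even, so the fundamental solution of x^2 - 1878y^2 = 1 is (p_{k-1}, q_{k-1}) = (p_5, q_5); compute convergents through index 5.
Convergents (p_i = a_i*p_{i-1} + p_{i-2}, q_i = a_i*q_{i-1} + q_{i-2} with p_{-2}=0, p_{-1}=1, q_{-2}=1, q_{-1}=0):
  i=0: a_0=43, p_0 = 43*1 + 0 = 43, q_0 = 43*0 + 1 = 1.
  i=1: a_1=2, p_1 = 2*43 + 1 = 87, q_1 = 2*1 + 0 = 2.
  i=2: a_2=1, p_2 = 1*87 + 43 = 130, q_2 = 1*2 + 1 = 3.
  i=3: a_3=42, p_3 = 42*130 + 87 = 5547, q_3 = 42*3 + 2 = 128.
  i=4: a_4=1, p_4 = 1*5547 + 130 = 5677, q_4 = 1*128 + 3 = 131.
  i=5: a_5=2, p_5 = 2*5677 + 5547 = 16901, q_5 = 2*131 + 128 = 390.
Check: 16901^2 - 1878*390^2 = 285643801 - 285643800 = 1, so (x, y) = (16901, 390) solves the equation, and by the theorem it is the least positive solution.

(x, y) = (16901, 390)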